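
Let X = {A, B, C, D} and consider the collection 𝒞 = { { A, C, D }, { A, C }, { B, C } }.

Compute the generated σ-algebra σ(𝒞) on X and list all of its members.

Answer: σ(𝒞) = { ∅, { A }, { B }, { C }, { D }, { A, B }, { A, C }, { A, D }, { B, C }, { B, D }, { C, D }, { A, B, C }, { A, B, D }, { A, C, D }, { B, C, D }, X }

Check:
Begin from { ∅, { A, C }, { B, C }, { A, C, D }, X } (that is, 𝒞 plus ∅ and X).
Iteration 1: 4 new —
  { B }  = { A, C, D }ᶜ
  { A, D }  = { B, C }ᶜ
  { B, D }  = { A, C }ᶜ
  { A, B, C }  = { B, C } ∪ { A, C }
  — 9 sets.
Iteration 2: 3 new —
  { D }  = { A, B, C }ᶜ
  { A, B, D }  = { B } ∪ { A, D }
  { B, C, D }  = { B, C } ∪ { B, D }
  — 12 sets.
Iteration 3 (2 new):
  { A }  = { B, C, D }ᶜ
  { C }  = { A, B, D }ᶜ
  — 14 sets.
Iteration 4. New:
  { A, B }  = { B } ∪ { A }
  { C, D }  = { C } ∪ { D }
  — 16 sets.
Iteration 5: already closed under ᶜ and ∪.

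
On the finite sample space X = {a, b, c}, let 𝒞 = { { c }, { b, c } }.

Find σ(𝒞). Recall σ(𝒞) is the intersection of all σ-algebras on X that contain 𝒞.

|σ(𝒞)| = 8.  σ(𝒞) = { {}, { a }, { b }, { c }, { a, b }, { a, c }, { b, c }, X }

Trace:
Start: 𝒞 ∪ {∅, X} = { {}, { c }, { b, c }, X }.
Round 1: +2 →
  { a }  = { b, c }ᶜ
  { a, b }  = { c }ᶜ
Round 2 (1 new):
  { a, c }  = { c } ∪ { a }
Round 3. New:
  { b }  = { a, c }ᶜ
Round 4: closed — nothing new.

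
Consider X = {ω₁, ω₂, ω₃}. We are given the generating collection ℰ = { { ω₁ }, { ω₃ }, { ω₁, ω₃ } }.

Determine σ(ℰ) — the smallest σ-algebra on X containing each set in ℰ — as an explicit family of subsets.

Begin from { ∅, { ω₁ }, { ω₃ }, { ω₁, ω₃ }, X } (that is, ℰ plus ∅ and X).
Step 1: 3 new —
  { ω₂ }  = X∖{ ω₁, ω₃ }
  { ω₁, ω₂ }  = X∖{ ω₃ }
  { ω₂, ω₃ }  = X∖{ ω₁ }
  [8 total]
Step 2 adds nothing — fixpoint reached.

σ(ℰ) = { ∅, { ω₁ }, { ω₂ }, { ω₃ }, { ω₁, ω₂ }, { ω₁, ω₃ }, { ω₂, ω₃ }, X }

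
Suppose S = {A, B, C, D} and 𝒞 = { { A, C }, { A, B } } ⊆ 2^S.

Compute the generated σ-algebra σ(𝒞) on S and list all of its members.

Start: 𝒞 ∪ {∅, S} = { {}, { A, B }, { A, C }, S }.
Round 1 (3 new):
  { B, D }  = S∖{ A, C }
  { C, D }  = S∖{ A, B }
  { A, B, C }  = { A, B } ∪ { A, C }
  (now 7)
Round 2: +4 →
  { D }  = S∖{ A, B, C }
  { A, B, D }  = { A, B } ∪ { B, D }
  { A, C, D }  = { C, D } ∪ { A, C }
  { B, C, D }  = { C, D } ∪ { B, D }
  (now 11)
Round 3: 3 new —
  { A }  = S∖{ B, C, D }
  { B }  = S∖{ A, C, D }
  { C }  = S∖{ A, B, D }
  (now 14)
Round 4: 2 new —
  { A, D }  = { D } ∪ { A }
  { B, C }  = { C } ∪ { B }
  (now 16)
Round 5: stable.

σ(𝒞) = { {}, { A }, { B }, { C }, { D }, { A, B }, { A, C }, { A, D }, { B, C }, { B, D }, { C, D }, { A, B, C }, { A, B, D }, { A, C, D }, { B, C, D }, S }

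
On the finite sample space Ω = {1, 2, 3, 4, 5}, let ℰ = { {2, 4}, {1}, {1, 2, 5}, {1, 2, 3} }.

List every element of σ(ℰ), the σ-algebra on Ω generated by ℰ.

Start: ℰ ∪ {∅, Ω} = { ∅, {1}, {2, 4}, {1, 2, 3}, {1, 2, 5}, Ω }.
Step 1 (8 new):
  {3, 4}  = {1, 2, 5}ᶜ
  {4, 5}  = {1, 2, 3}ᶜ
  {1, 2, 4}  = {2, 4} ∪ {1}
  {1, 3, 5}  = {2, 4}ᶜ
  {1, 2, 3, 4}  = {1, 2, 3} ∪ {2, 4}
  {1, 2, 3, 5}  = {1, 2, 5} ∪ {1, 2, 3}
  {1, 2, 4, 5}  = {1, 2, 5} ∪ {2, 4}
  {2, 3, 4, 5}  = {1}ᶜ
  |family| = 14
Step 2 adds 10:
  {3}  = {1, 2, 4, 5}ᶜ
  {4}  = {1, 2, 3, 5}ᶜ
  {5}  = {1, 2, 3, 4}ᶜ
  {3, 5}  = {1, 2, 4}ᶜ
  {1, 3, 4}  = {3, 4} ∪ {1}
  {1, 4, 5}  = {4, 5} ∪ {1}
  {2, 3, 4}  = {3, 4} ∪ {2, 4}
  {2, 4, 5}  = {4, 5} ∪ {2, 4}
  {3, 4, 5}  = {3, 4} ∪ {4, 5}
  {1, 3, 4, 5}  = {3, 4} ∪ {1, 3, 5}
  |family| = 24
Step 3. New:
  {2}  = {1, 3, 4, 5}ᶜ
  {1, 2}  = {3, 4, 5}ᶜ
  {1, 3}  = {2, 4, 5}ᶜ
  {1, 4}  = {4} ∪ {1}
  {1, 5}  = {2, 3, 4}ᶜ
  {2, 3}  = {1, 4, 5}ᶜ
  {2, 5}  = {1, 3, 4}ᶜ
  |family| = 31
Step 4: 1 new —
  {2, 3, 5}  = {1, 4}ᶜ
  |family| = 32
Step 5 adds nothing — fixpoint reached.

Therefore σ(ℰ) = { ∅, {1}, {2}, {3}, {4}, {5}, {1, 2}, {1, 3}, {1, 4}, {1, 5}, {2, 3}, {2, 4}, {2, 5}, {3, 4}, {3, 5}, {4, 5}, {1, 2, 3}, {1, 2, 4}, {1, 2, 5}, {1, 3, 4}, {1, 3, 5}, {1, 4, 5}, {2, 3, 4}, {2, 3, 5}, {2, 4, 5}, {3, 4, 5}, {1, 2, 3, 4}, {1, 2, 3, 5}, {1, 2, 4, 5}, {1, 3, 4, 5}, {2, 3, 4, 5}, Ω } (|σ(ℰ)| = 32).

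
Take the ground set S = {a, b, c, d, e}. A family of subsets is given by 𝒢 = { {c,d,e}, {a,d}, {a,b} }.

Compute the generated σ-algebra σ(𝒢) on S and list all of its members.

Answer: σ(𝒢) = { ∅, {a}, {b}, {d}, {a,b}, {a,d}, {b,d}, {c,e}, {a,b,d}, {a,c,e}, {b,c,e}, {c,d,e}, {a,b,c,e}, {a,c,d,e}, {b,c,d,e}, S }

Check:
Begin from { ∅, {a,b}, {a,d}, {c,d,e}, S } (that is, 𝒢 plus ∅ and S).
Iteration 1: 3 new —
  {a,b,d}  = {a,d} ∪ {a,b}
  {b,c,e}  = S∖{a,d}
  {a,c,d,e}  = {c,d,e} ∪ {a,d}
  (now 8)
Iteration 2: 4 new —
  {b}  = S∖{a,c,d,e}
  {c,e}  = S∖{a,b,d}
  {a,b,c,e}  = {b,c,e} ∪ {a,b}
  {b,c,d,e}  = {c,d,e} ∪ {b,c,e}
  (now 12)
Iteration 3: 2 new —
  {a}  = S∖{b,c,d,e}
  {d}  = S∖{a,b,c,e}
  (now 14)
Iteration 4: +2 →
  {b,d}  = {d} ∪ {b}
  {a,c,e}  = {c,e} ∪ {a}
  (now 16)
After Iteration 5 the family is unchanged; done.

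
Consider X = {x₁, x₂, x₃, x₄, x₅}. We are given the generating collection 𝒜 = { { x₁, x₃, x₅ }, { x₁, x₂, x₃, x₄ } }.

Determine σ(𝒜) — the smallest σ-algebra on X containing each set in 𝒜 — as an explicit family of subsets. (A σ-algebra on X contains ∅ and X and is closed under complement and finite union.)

Seed the family with 𝒜 together with ∅ and X: { ∅, { x₁, x₃, x₅ }, { x₁, x₂, x₃, x₄ }, X }.
Iteration 1: 2 new —
  { x₅ }  = complement { x₁, x₂, x₃, x₄ }
  { x₂, x₄ }  = complement { x₁, x₃, x₅ }
  |family| = 6
Iteration 2 (1 new):
  { x₂, x₄, x₅ }  = { x₂, x₄ } ∪ { x₅ }
  |family| = 7
Iteration 3 (1 new):
  { x₁, x₃ }  = complement { x₂, x₄, x₅ }
  |family| = 8
Iteration 4: no new sets; the family is a σ-algebra.

σ(𝒜) = { ∅, { x₅ }, { x₁, x₃ }, { x₂, x₄ }, { x₁, x₃, x₅ }, { x₂, x₄, x₅ }, { x₁, x₂, x₃, x₄ }, X }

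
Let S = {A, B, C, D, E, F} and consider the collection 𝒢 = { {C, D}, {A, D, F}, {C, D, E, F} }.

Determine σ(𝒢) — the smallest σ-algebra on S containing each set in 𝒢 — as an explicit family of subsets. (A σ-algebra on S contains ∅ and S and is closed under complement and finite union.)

|σ(𝒢)| = 64.  σ(𝒢) = { ∅, {A}, {B}, {C}, {D}, {E}, {F}, {A, B}, {A, C}, {A, D}, {A, E}, {A, F}, {B, C}, {B, D}, {B, E}, {B, F}, {C, D}, {C, E}, {C, F}, {D, E}, {D, F}, {E, F}, {A, B, C}, {A, B, D}, {A, B, E}, {A, B, F}, {A, C, D}, {A, C, E}, {A, C, F}, {A, D, E}, {A, D, F}, {A, E, F}, {B, C, D}, {B, C, E}, {B, C, F}, {B, D, E}, {B, D, F}, {B, E, F}, {C, D, E}, {C, D, F}, {C, E, F}, {D, E, F}, {A, B, C, D}, {A, B, C, E}, {A, B, C, F}, {A, B, D, E}, {A, B, D, F}, {A, B, E, F}, {A, C, D, E}, {A, C, D, F}, {A, C, E, F}, {A, D, E, F}, {B, C, D, E}, {B, C, D, F}, {B, C, E, F}, {B, D, E, F}, {C, D, E, F}, {A, B, C, D, E}, {A, B, C, D, F}, {A, B, C, E, F}, {A, B, D, E, F}, {A, C, D, E, F}, {B, C, D, E, F}, S }

Working:
Initial family (5 sets): { ∅, {C, D}, {A, D, F}, {C, D, E, F}, S }.
Pass 1 (5 new):
  {A, B}  = complement {C, D, E, F}
  {B, C, E}  = complement {A, D, F}
  {A, B, E, F}  = complement {C, D}
  {A, C, D, F}  = {C, D} ∪ {A, D, F}
  {A, C, D, E, F}  = {C, D, E, F} ∪ {A, D, F}
  [10 total]
Pass 2 adds 10:
  {B}  = complement {A, C, D, E, F}
  {B, E}  = complement {A, C, D, F}
  {A, B, C, D}  = {C, D} ∪ {A, B}
  {A, B, C, E}  = {A, B} ∪ {B, C, E}
  {A, B, D, F}  = {A, B} ∪ {A, D, F}
  {B, C, D, E}  = {C, D} ∪ {B, C, E}
  {A, B, C, D, F}  = {A, B} ∪ {A, C, D, F}
  {A, B, C, E, F}  = {B, C, E} ∪ {A, B, E, F}
  {A, B, D, E, F}  = {A, D, F} ∪ {A, B, E, F}
  {B, C, D, E, F}  = {C, D, E, F} ∪ {B, C, E}
  [20 total]
Pass 3. New:
  {A}  = complement {B, C, D, E, F}
  {C}  = complement {A, B, D, E, F}
  {D}  = complement {A, B, C, E, F}
  {E}  = complement {A, B, C, D, F}
  {A, F}  = complement {B, C, D, E}
  {C, E}  = complement {A, B, D, F}
  {D, F}  = complement {A, B, C, E}
  {E, F}  = complement {A, B, C, D}
  {A, B, E}  = {B, E} ∪ {A, B}
  {B, C, D}  = {C, D} ∪ {B}
  {A, B, C, D, E}  = {B, E} ∪ {A, B, C, D}
  [31 total]
Pass 4 (27 new):
  {F}  = complement {A, B, C, D, E}
  {A, C}  = {A} ∪ {C}
  {A, D}  = {A} ∪ {D}
  {A, E}  = {A} ∪ {E}
  {B, C}  = {B} ∪ {C}
  {B, D}  = {B} ∪ {D}
  {D, E}  = {E} ∪ {D}
  {A, B, C}  = {A, B} ∪ {C}
  {A, B, D}  = {A, B} ∪ {D}
  {A, B, F}  = {A, B} ∪ {A, F}
  {A, C, D}  = {C, D} ∪ {A}
  {A, C, E}  = {A} ∪ {C, E}
  {A, C, F}  = {A, F} ∪ {C}
  {A, E, F}  = complement {B, C, D}
  {B, D, E}  = {B, E} ∪ {D}
  {B, D, F}  = {B} ∪ {D, F}
  {B, E, F}  = {B, E} ∪ {E, F}
  {C, D, E}  = {C, D} ∪ {E}
  {C, D, F}  = complement {A, B, E}
  {C, E, F}  = {E, F} ∪ {C}
  {D, E, F}  = {E, F} ∪ {D}
  {A, B, D, E}  = {A, B, E} ∪ {D}
  {A, C, E, F}  = {A, F} ∪ {C, E}
  {A, D, E, F}  = {E, F} ∪ {A, D, F}
  {B, C, D, F}  = {B, C, D} ∪ {D, F}
  {B, C, E, F}  = {E, F} ∪ {B, C, E}
  {B, D, E, F}  = {B, E} ∪ {D, F}
  [58 total]
Pass 5 adds 6:
  {B, F}  = {B} ∪ {F}
  {C, F}  = complement {A, B, D, E}
  {A, D, E}  = {D, E} ∪ {A}
  {B, C, F}  = {B, C} ∪ {F}
  {A, B, C, F}  = complement {D, E}
  {A, C, D, E}  = {C, D} ∪ {A, C, E}
  [64 total]
After Pass 6 the family is unchanged; done.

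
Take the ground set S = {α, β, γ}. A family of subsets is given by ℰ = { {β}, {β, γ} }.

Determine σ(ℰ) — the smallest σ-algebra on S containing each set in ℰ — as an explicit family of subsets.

Answer: σ(ℰ) = { {}, {α}, {β}, {γ}, {α, β}, {α, γ}, {β, γ}, S }

Trace:
Begin from { {}, {β}, {β, γ}, S } (that is, ℰ plus ∅ and S).
Round 1: +2 →
  {α}  = S∖{β, γ}
  {α, γ}  = S∖{β}
  (now 6)
Round 2: +1 →
  {α, β}  = {β} ∪ {α}
  (now 7)
Round 3: 1 new —
  {γ}  = S∖{α, β}
  (now 8)
Round 4: no new sets; the family is a σ-algebra.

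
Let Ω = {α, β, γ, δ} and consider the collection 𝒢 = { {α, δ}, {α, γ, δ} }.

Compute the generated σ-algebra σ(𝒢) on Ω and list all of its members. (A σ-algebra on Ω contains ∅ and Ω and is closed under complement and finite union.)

Initial family (4 sets): { {}, {α, δ}, {α, γ, δ}, Ω }.
Iteration 1 adds 2:
  {β}  = {α, γ, δ}ᶜ
  {β, γ}  = {α, δ}ᶜ
  |family| = 6
Iteration 2 adds 1:
  {α, β, δ}  = {α, δ} ∪ {β}
  |family| = 7
Iteration 3: +1 →
  {γ}  = {α, β, δ}ᶜ
  |family| = 8
Iteration 4: stable.

|σ(𝒢)| = 8.  σ(𝒢) = { {}, {β}, {γ}, {α, δ}, {β, γ}, {α, β, δ}, {α, γ, δ}, Ω }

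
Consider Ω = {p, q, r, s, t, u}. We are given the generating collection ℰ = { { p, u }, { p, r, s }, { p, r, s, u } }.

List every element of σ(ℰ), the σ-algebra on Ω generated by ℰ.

Answer: σ(ℰ) = { ∅, { p }, { u }, { p, u }, { q, t }, { r, s }, { p, q, t }, { p, r, s }, { q, t, u }, { r, s, u }, { p, q, t, u }, { p, r, s, u }, { q, r, s, t }, { p, q, r, s, t }, { q, r, s, t, u }, Ω }

Trace:
Start: ℰ ∪ {∅, Ω} = { ∅, { p, u }, { p, r, s }, { p, r, s, u }, Ω }.
Iteration 1 adds 3:
  { q, t }  = ᶜ of { p, r, s, u }
  { q, t, u }  = ᶜ of { p, r, s }
  { q, r, s, t }  = ᶜ of { p, u }
  [8 total]
Iteration 2 adds 3:
  { p, q, t, u }  = { q, t } ∪ { p, u }
  { p, q, r, s, t }  = { q, t } ∪ { p, r, s }
  { q, r, s, t, u }  = { q, t, u } ∪ { q, r, s, t }
  [11 total]
Iteration 3: +3 →
  { p }  = ᶜ of { q, r, s, t, u }
  { u }  = ᶜ of { p, q, r, s, t }
  { r, s }  = ᶜ of { p, q, t, u }
  [14 total]
Iteration 4. New:
  { p, q, t }  = { q, t } ∪ { p }
  { r, s, u }  = { r, s } ∪ { u }
  [16 total]
Iteration 5: closed — nothing new.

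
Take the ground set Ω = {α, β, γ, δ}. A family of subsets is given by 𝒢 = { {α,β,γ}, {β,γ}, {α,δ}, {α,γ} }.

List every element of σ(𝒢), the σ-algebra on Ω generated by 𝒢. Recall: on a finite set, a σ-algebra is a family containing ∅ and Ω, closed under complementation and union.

σ(𝒢) = { {}, {α}, {β}, {γ}, {δ}, {α,β}, {α,γ}, {α,δ}, {β,γ}, {β,δ}, {γ,δ}, {α,β,γ}, {α,β,δ}, {α,γ,δ}, {β,γ,δ}, Ω }

Check:
Begin from { {}, {α,γ}, {α,δ}, {β,γ}, {α,β,γ}, Ω } (that is, 𝒢 plus ∅ and Ω).
Round 1 (3 new):
  {δ}  = {α,β,γ}ᶜ
  {β,δ}  = {α,γ}ᶜ
  {α,γ,δ}  = {α,δ} ∪ {α,γ}
  |family| = 9
Round 2: 3 new —
  {β}  = {α,γ,δ}ᶜ
  {α,β,δ}  = {α,δ} ∪ {β,δ}
  {β,γ,δ}  = {β,γ} ∪ {δ}
  |family| = 12
Round 3 adds 2:
  {α}  = {β,γ,δ}ᶜ
  {γ}  = {α,β,δ}ᶜ
  |family| = 14
Round 4 adds 2:
  {α,β}  = {β} ∪ {α}
  {γ,δ}  = {γ} ∪ {δ}
  |family| = 16
Round 5: stable.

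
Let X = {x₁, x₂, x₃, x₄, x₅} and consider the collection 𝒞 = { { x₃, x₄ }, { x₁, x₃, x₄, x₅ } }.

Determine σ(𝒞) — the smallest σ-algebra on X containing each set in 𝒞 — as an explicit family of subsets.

Start: 𝒞 ∪ {∅, X} = { {}, { x₃, x₄ }, { x₁, x₃, x₄, x₅ }, X }.
Iteration 1 adds 2:
  { x₂ }  = complement { x₁, x₃, x₄, x₅ }
  { x₁, x₂, x₅ }  = complement { x₃, x₄ }
  |family| = 6
Iteration 2. New:
  { x₂, x₃, x₄ }  = { x₃, x₄ } ∪ { x₂ }
  |family| = 7
Iteration 3: 1 new —
  { x₁, x₅ }  = complement { x₂, x₃, x₄ }
  |family| = 8
After Iteration 4 the family is unchanged; done.

Hence σ(𝒞) has 8 members: { {}, { x₂ }, { x₁, x₅ }, { x₃, x₄ }, { x₁, x₂, x₅ }, { x₂, x₃, x₄ }, { x₁, x₃, x₄, x₅ }, X }.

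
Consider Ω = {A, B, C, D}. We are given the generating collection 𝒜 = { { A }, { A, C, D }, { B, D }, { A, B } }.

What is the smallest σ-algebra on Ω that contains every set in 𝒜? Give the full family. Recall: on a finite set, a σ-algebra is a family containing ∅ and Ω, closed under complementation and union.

Take S₀ = 𝒜 ∪ {∅, Ω} = { ∅, { A }, { A, B }, { B, D }, { A, C, D }, Ω }.
Round 1 adds 5:
  { B }  = complement { A, C, D }
  { A, C }  = complement { B, D }
  { C, D }  = complement { A, B }
  { A, B, D }  = { A, B } ∪ { B, D }
  { B, C, D }  = complement { A }
  [11 total]
Round 2: +2 →
  { C }  = complement { A, B, D }
  { A, B, C }  = { A, B } ∪ { A, C }
  [13 total]
Round 3 (2 new):
  { D }  = complement { A, B, C }
  { B, C }  = { C } ∪ { B }
  [15 total]
Round 4. New:
  { A, D }  = complement { B, C }
  [16 total]
After Round 5 the family is unchanged; done.

|σ(𝒜)| = 16.  σ(𝒜) = { ∅, { A }, { B }, { C }, { D }, { A, B }, { A, C }, { A, D }, { B, C }, { B, D }, { C, D }, { A, B, C }, { A, B, D }, { A, C, D }, { B, C, D }, Ω }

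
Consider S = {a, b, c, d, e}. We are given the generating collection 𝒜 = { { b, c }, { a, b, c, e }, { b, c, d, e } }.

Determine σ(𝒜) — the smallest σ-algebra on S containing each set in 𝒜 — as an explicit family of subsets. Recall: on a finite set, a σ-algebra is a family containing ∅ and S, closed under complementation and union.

σ(𝒜) (16 sets): { {  }, { a }, { d }, { e }, { a, d }, { a, e }, { b, c }, { d, e }, { a, b, c }, { a, d, e }, { b, c, d }, { b, c, e }, { a, b, c, d }, { a, b, c, e }, { b, c, d, e }, S }

Check:
Initial family (5 sets): { {  }, { b, c }, { a, b, c, e }, { b, c, d, e }, S }.
Step 1: +3 →
  { a }  = ᶜ of { b, c, d, e }
  { d }  = ᶜ of { a, b, c, e }
  { a, d, e }  = ᶜ of { b, c }
Step 2: +3 →
  { a, d }  = { d } ∪ { a }
  { a, b, c }  = { b, c } ∪ { a }
  { b, c, d }  = { d } ∪ { b, c }
Step 3 (4 new):
  { a, e }  = ᶜ of { b, c, d }
  { d, e }  = ᶜ of { a, b, c }
  { b, c, e }  = ᶜ of { a, d }
  { a, b, c, d }  = { b, c } ∪ { a, d }
Step 4 (1 new):
  { e }  = ᶜ of { a, b, c, d }
Step 5 adds nothing — fixpoint reached.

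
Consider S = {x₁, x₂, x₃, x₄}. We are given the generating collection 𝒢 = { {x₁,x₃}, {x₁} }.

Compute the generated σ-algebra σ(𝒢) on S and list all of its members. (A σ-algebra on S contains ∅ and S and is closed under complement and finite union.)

Begin from { {}, {x₁}, {x₁,x₃}, S } (that is, 𝒢 plus ∅ and S).
Round 1. New:
  {x₂,x₄}  = {x₁,x₃}ᶜ
  {x₂,x₃,x₄}  = {x₁}ᶜ
Round 2 (1 new):
  {x₁,x₂,x₄}  = {x₂,x₄} ∪ {x₁}
Round 3: +1 →
  {x₃}  = {x₁,x₂,x₄}ᶜ
Round 4 adds nothing — fixpoint reached.

σ(𝒢) = { {}, {x₁}, {x₃}, {x₁,x₃}, {x₂,x₄}, {x₁,x₂,x₄}, {x₂,x₃,x₄}, S }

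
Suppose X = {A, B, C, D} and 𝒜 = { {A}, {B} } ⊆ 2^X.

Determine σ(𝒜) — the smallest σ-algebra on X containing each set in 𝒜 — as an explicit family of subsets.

Initial family (4 sets): { ∅, {A}, {B}, X }.
Round 1 (3 new):
  {A, B}  = {B} ∪ {A}
  {A, C, D}  = X∖{B}
  {B, C, D}  = X∖{A}
  — 7 sets.
Round 2 (1 new):
  {C, D}  = X∖{A, B}
  — 8 sets.
After Round 3 the family is unchanged; done.

σ(𝒜) = { ∅, {A}, {B}, {A, B}, {C, D}, {A, C, D}, {B, C, D}, X }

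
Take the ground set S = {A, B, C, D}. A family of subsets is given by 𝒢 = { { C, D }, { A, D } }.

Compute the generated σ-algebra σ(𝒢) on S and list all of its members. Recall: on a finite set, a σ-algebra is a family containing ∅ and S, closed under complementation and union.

Answer: σ(𝒢) = { {}, { A }, { B }, { C }, { D }, { A, B }, { A, C }, { A, D }, { B, C }, { B, D }, { C, D }, { A, B, C }, { A, B, D }, { A, C, D }, { B, C, D }, S }

Trace:
Start: 𝒢 ∪ {∅, S} = { {}, { A, D }, { C, D }, S }.
Step 1: 3 new —
  { A, B }  = { C, D }ᶜ
  { B, C }  = { A, D }ᶜ
  { A, C, D }  = { C, D } ∪ { A, D }
  (now 7)
Step 2. New:
  { B }  = { A, C, D }ᶜ
  { A, B, C }  = { B, C } ∪ { A, B }
  { A, B, D }  = { A, D } ∪ { A, B }
  { B, C, D }  = { C, D } ∪ { B, C }
  (now 11)
Step 3. New:
  { A }  = { B, C, D }ᶜ
  { C }  = { A, B, D }ᶜ
  { D }  = { A, B, C }ᶜ
  (now 14)
Step 4: 2 new —
  { A, C }  = { C } ∪ { A }
  { B, D }  = { D } ∪ { B }
  (now 16)
Step 5 adds nothing — fixpoint reached.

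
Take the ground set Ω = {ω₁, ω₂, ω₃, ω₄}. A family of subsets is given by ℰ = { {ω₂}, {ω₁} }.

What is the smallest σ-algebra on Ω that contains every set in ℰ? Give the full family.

Seed the family with ℰ together with ∅ and Ω: { ∅, {ω₁}, {ω₂}, Ω }.
Step 1. New:
  {ω₁, ω₂}  = {ω₂} ∪ {ω₁}
  {ω₁, ω₃, ω₄}  = Ω∖{ω₂}
  {ω₂, ω₃, ω₄}  = Ω∖{ω₁}
  (now 7)
Step 2. New:
  {ω₃, ω₄}  = Ω∖{ω₁, ω₂}
  (now 8)
Step 3: already closed under ᶜ and ∪.

Therefore σ(ℰ) = { ∅, {ω₁}, {ω₂}, {ω₁, ω₂}, {ω₃, ω₄}, {ω₁, ω₃, ω₄}, {ω₂, ω₃, ω₄}, Ω } (|σ(ℰ)| = 8).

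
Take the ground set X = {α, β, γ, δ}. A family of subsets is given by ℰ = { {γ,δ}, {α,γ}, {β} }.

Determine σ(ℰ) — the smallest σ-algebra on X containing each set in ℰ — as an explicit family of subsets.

Start: ℰ ∪ {∅, X} = { {}, {β}, {α,γ}, {γ,δ}, X }.
Iteration 1: +5 →
  {α,β}  = complement {γ,δ}
  {β,δ}  = complement {α,γ}
  {α,β,γ}  = {α,γ} ∪ {β}
  {α,γ,δ}  = complement {β}
  {β,γ,δ}  = {γ,δ} ∪ {β}
  — 10 sets.
Iteration 2. New:
  {α}  = complement {β,γ,δ}
  {δ}  = complement {α,β,γ}
  {α,β,δ}  = {α,β} ∪ {β,δ}
  — 13 sets.
Iteration 3: +2 →
  {γ}  = complement {α,β,δ}
  {α,δ}  = {δ} ∪ {α}
  — 15 sets.
Iteration 4 adds 1:
  {β,γ}  = complement {α,δ}
  — 16 sets.
Iteration 5: stable.

Therefore σ(ℰ) = { {}, {α}, {β}, {γ}, {δ}, {α,β}, {α,γ}, {α,δ}, {β,γ}, {β,δ}, {γ,δ}, {α,β,γ}, {α,β,δ}, {α,γ,δ}, {β,γ,δ}, X } (|σ(ℰ)| = 16).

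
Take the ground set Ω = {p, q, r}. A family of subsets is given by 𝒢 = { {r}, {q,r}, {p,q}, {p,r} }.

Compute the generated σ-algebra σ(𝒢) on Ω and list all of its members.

Seed the family with 𝒢 together with ∅ and Ω: { {}, {r}, {p,q}, {p,r}, {q,r}, Ω }.
Iteration 1 adds 2:
  {p}  = ᶜ of {q,r}
  {q}  = ᶜ of {p,r}
  (now 8)
Iteration 2: closed — nothing new.

Hence σ(𝒢) has 8 members: { {}, {p}, {q}, {r}, {p,q}, {p,r}, {q,r}, Ω }.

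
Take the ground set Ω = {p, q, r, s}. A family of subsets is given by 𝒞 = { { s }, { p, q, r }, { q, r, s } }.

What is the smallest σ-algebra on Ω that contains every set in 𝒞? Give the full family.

Start: 𝒞 ∪ {∅, Ω} = { {}, { s }, { p, q, r }, { q, r, s }, Ω }.
Step 1 adds 1:
  { p }  = complement { q, r, s }
Step 2 (1 new):
  { p, s }  = { s } ∪ { p }
Step 3 adds 1:
  { q, r }  = complement { p, s }
Step 4 adds nothing — fixpoint reached.

Hence σ(𝒞) has 8 members: { {}, { p }, { s }, { p, s }, { q, r }, { p, q, r }, { q, r, s }, Ω }.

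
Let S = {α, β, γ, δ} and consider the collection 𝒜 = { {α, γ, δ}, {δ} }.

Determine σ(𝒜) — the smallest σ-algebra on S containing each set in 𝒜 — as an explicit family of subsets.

Initial family (4 sets): { {}, {δ}, {α, γ, δ}, S }.
Pass 1: +2 →
  {β}  = complement {α, γ, δ}
  {α, β, γ}  = complement {δ}
  — 6 sets.
Pass 2: +1 →
  {β, δ}  = {δ} ∪ {β}
  — 7 sets.
Pass 3 (1 new):
  {α, γ}  = complement {β, δ}
  — 8 sets.
After Pass 4 the family is unchanged; done.

|σ(𝒜)| = 8.  σ(𝒜) = { {}, {β}, {δ}, {α, γ}, {β, δ}, {α, β, γ}, {α, γ, δ}, S }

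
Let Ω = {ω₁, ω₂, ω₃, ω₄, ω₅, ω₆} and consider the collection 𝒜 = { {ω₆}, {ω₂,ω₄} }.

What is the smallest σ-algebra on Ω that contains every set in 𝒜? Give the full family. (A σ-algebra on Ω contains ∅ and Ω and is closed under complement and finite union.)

Answer: σ(𝒜) = { {}, {ω₆}, {ω₂,ω₄}, {ω₁,ω₃,ω₅}, {ω₂,ω₄,ω₆}, {ω₁,ω₃,ω₅,ω₆}, {ω₁,ω₂,ω₃,ω₄,ω₅}, Ω }

Trace:
Take S₀ = 𝒜 ∪ {∅, Ω} = { {}, {ω₆}, {ω₂,ω₄}, Ω }.
Iteration 1: 3 new —
  {ω₂,ω₄,ω₆}  = {ω₂,ω₄} ∪ {ω₆}
  {ω₁,ω₃,ω₅,ω₆}  = ᶜ of {ω₂,ω₄}
  {ω₁,ω₂,ω₃,ω₄,ω₅}  = ᶜ of {ω₆}
  (now 7)
Iteration 2 adds 1:
  {ω₁,ω₃,ω₅}  = ᶜ of {ω₂,ω₄,ω₆}
  (now 8)
Iteration 3: closed — nothing new.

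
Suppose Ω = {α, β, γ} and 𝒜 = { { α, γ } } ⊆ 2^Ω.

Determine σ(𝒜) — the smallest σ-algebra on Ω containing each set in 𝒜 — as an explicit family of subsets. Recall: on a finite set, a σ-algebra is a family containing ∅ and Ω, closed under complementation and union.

σ(𝒜) (4 sets): { {}, { β }, { α, γ }, Ω }

Working:
Start: 𝒜 ∪ {∅, Ω} = { {}, { α, γ }, Ω }.
Iteration 1. New:
  { β }  = complement { α, γ }
After Iteration 2 the family is unchanged; done.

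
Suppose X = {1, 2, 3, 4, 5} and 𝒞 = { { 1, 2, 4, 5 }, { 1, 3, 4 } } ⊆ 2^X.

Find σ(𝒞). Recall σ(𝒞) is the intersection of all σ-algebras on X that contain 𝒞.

|σ(𝒞)| = 8.  σ(𝒞) = { ∅, { 3 }, { 1, 4 }, { 2, 5 }, { 1, 3, 4 }, { 2, 3, 5 }, { 1, 2, 4, 5 }, X }

Trace:
Start: 𝒞 ∪ {∅, X} = { ∅, { 1, 3, 4 }, { 1, 2, 4, 5 }, X }.
Step 1 (2 new):
  { 3 }  = { 1, 2, 4, 5 }ᶜ
  { 2, 5 }  = { 1, 3, 4 }ᶜ
  (now 6)
Step 2. New:
  { 2, 3, 5 }  = { 3 } ∪ { 2, 5 }
  (now 7)
Step 3 adds 1:
  { 1, 4 }  = { 2, 3, 5 }ᶜ
  (now 8)
Step 4: no new sets; the family is a σ-algebra.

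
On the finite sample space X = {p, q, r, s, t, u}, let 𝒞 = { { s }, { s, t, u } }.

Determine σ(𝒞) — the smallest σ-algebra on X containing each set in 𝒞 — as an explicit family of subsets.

|σ(𝒞)| = 8.  σ(𝒞) = { {}, { s }, { t, u }, { p, q, r }, { s, t, u }, { p, q, r, s }, { p, q, r, t, u }, X }

Trace:
Seed the family with 𝒞 together with ∅ and X: { {}, { s }, { s, t, u }, X }.
Iteration 1: +2 →
  { p, q, r }  = complement { s, t, u }
  { p, q, r, t, u }  = complement { s }
Iteration 2: +1 →
  { p, q, r, s }  = { p, q, r } ∪ { s }
Iteration 3 adds 1:
  { t, u }  = complement { p, q, r, s }
Iteration 4: stable.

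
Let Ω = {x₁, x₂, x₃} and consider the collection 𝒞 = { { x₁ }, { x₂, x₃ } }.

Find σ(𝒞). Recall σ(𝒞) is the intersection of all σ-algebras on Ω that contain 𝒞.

Initial family (4 sets): { {  }, { x₁ }, { x₂, x₃ }, Ω }.
Pass 1 adds nothing — fixpoint reached.

Therefore σ(𝒞) = { {  }, { x₁ }, { x₂, x₃ }, Ω } (|σ(𝒞)| = 4).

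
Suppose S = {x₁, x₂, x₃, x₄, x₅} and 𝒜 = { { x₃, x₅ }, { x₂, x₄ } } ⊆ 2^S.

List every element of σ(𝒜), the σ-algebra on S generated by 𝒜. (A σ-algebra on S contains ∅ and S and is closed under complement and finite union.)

|σ(𝒜)| = 8.  σ(𝒜) = { ∅, { x₁ }, { x₂, x₄ }, { x₃, x₅ }, { x₁, x₂, x₄ }, { x₁, x₃, x₅ }, { x₂, x₃, x₄, x₅ }, S }

Check:
Seed the family with 𝒜 together with ∅ and S: { ∅, { x₂, x₄ }, { x₃, x₅ }, S }.
Iteration 1 adds 3:
  { x₁, x₂, x₄ }  = complement { x₃, x₅ }
  { x₁, x₃, x₅ }  = complement { x₂, x₄ }
  { x₂, x₃, x₄, x₅ }  = { x₃, x₅ } ∪ { x₂, x₄ }
  |family| = 7
Iteration 2 (1 new):
  { x₁ }  = complement { x₂, x₃, x₄, x₅ }
  |family| = 8
Iteration 3: already closed under ᶜ and ∪.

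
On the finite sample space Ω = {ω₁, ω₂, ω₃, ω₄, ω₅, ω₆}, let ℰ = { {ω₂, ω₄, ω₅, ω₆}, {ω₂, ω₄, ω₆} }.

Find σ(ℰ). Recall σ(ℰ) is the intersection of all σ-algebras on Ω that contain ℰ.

Seed the family with ℰ together with ∅ and Ω: { {}, {ω₂, ω₄, ω₆}, {ω₂, ω₄, ω₅, ω₆}, Ω }.
Step 1. New:
  {ω₁, ω₃}  = {ω₂, ω₄, ω₅, ω₆}ᶜ
  {ω₁, ω₃, ω₅}  = {ω₂, ω₄, ω₆}ᶜ
  (now 6)
Step 2. New:
  {ω₁, ω₂, ω₃, ω₄, ω₆}  = {ω₂, ω₄, ω₆} ∪ {ω₁, ω₃}
  (now 7)
Step 3: +1 →
  {ω₅}  = {ω₁, ω₂, ω₃, ω₄, ω₆}ᶜ
  (now 8)
After Step 4 the family is unchanged; done.

Therefore σ(ℰ) = { {}, {ω₅}, {ω₁, ω₃}, {ω₁, ω₃, ω₅}, {ω₂, ω₄, ω₆}, {ω₂, ω₄, ω₅, ω₆}, {ω₁, ω₂, ω₃, ω₄, ω₆}, Ω } (|σ(ℰ)| = 8).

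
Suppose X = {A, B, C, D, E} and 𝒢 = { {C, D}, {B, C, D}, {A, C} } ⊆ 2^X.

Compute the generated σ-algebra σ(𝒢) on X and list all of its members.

Start: 𝒢 ∪ {∅, X} = { {}, {A, C}, {C, D}, {B, C, D}, X }.
Round 1. New:
  {A, E}  = ᶜ of {B, C, D}
  {A, B, E}  = ᶜ of {C, D}
  {A, C, D}  = {C, D} ∪ {A, C}
  {B, D, E}  = ᶜ of {A, C}
  {A, B, C, D}  = {B, C, D} ∪ {A, C}
  (now 10)
Round 2 (7 new):
  {E}  = ᶜ of {A, B, C, D}
  {B, E}  = ᶜ of {A, C, D}
  {A, C, E}  = {A, C} ∪ {A, E}
  {A, B, C, E}  = {A, B, E} ∪ {A, C}
  {A, B, D, E}  = {A, B, E} ∪ {B, D, E}
  {A, C, D, E}  = {C, D} ∪ {A, E}
  {B, C, D, E}  = {C, D} ∪ {B, D, E}
  (now 17)
Round 3 adds 6:
  {A}  = ᶜ of {B, C, D, E}
  {B}  = ᶜ of {A, C, D, E}
  {C}  = ᶜ of {A, B, D, E}
  {D}  = ᶜ of {A, B, C, E}
  {B, D}  = ᶜ of {A, C, E}
  {C, D, E}  = {C, D} ∪ {E}
  (now 23)
Round 4 (9 new):
  {A, B}  = ᶜ of {C, D, E}
  {A, D}  = {D} ∪ {A}
  {B, C}  = {B} ∪ {C}
  {C, E}  = {E} ∪ {C}
  {D, E}  = {E} ∪ {D}
  {A, B, C}  = {B} ∪ {A, C}
  {A, B, D}  = {B, D} ∪ {A}
  {A, D, E}  = {A, E} ∪ {D}
  {B, C, E}  = {B, E} ∪ {C}
  (now 32)
Round 5: stable.

|σ(𝒢)| = 32.  σ(𝒢) = { {}, {A}, {B}, {C}, {D}, {E}, {A, B}, {A, C}, {A, D}, {A, E}, {B, C}, {B, D}, {B, E}, {C, D}, {C, E}, {D, E}, {A, B, C}, {A, B, D}, {A, B, E}, {A, C, D}, {A, C, E}, {A, D, E}, {B, C, D}, {B, C, E}, {B, D, E}, {C, D, E}, {A, B, C, D}, {A, B, C, E}, {A, B, D, E}, {A, C, D, E}, {B, C, D, E}, X }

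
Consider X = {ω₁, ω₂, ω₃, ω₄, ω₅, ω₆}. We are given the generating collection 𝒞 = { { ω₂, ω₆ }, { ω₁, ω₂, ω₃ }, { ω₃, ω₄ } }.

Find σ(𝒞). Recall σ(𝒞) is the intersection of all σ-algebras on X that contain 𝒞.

σ(𝒞) (64 sets): { {}, { ω₁ }, { ω₂ }, { ω₃ }, { ω₄ }, { ω₅ }, { ω₆ }, { ω₁, ω₂ }, { ω₁, ω₃ }, { ω₁, ω₄ }, { ω₁, ω₅ }, { ω₁, ω₆ }, { ω₂, ω₃ }, { ω₂, ω₄ }, { ω₂, ω₅ }, { ω₂, ω₆ }, { ω₃, ω₄ }, { ω₃, ω₅ }, { ω₃, ω₆ }, { ω₄, ω₅ }, { ω₄, ω₆ }, { ω₅, ω₆ }, { ω₁, ω₂, ω₃ }, { ω₁, ω₂, ω₄ }, { ω₁, ω₂, ω₅ }, { ω₁, ω₂, ω₆ }, { ω₁, ω₃, ω₄ }, { ω₁, ω₃, ω₅ }, { ω₁, ω₃, ω₆ }, { ω₁, ω₄, ω₅ }, { ω₁, ω₄, ω₆ }, { ω₁, ω₅, ω₆ }, { ω₂, ω₃, ω₄ }, { ω₂, ω₃, ω₅ }, { ω₂, ω₃, ω₆ }, { ω₂, ω₄, ω₅ }, { ω₂, ω₄, ω₆ }, { ω₂, ω₅, ω₆ }, { ω₃, ω₄, ω₅ }, { ω₃, ω₄, ω₆ }, { ω₃, ω₅, ω₆ }, { ω₄, ω₅, ω₆ }, { ω₁, ω₂, ω₃, ω₄ }, { ω₁, ω₂, ω₃, ω₅ }, { ω₁, ω₂, ω₃, ω₆ }, { ω₁, ω₂, ω₄, ω₅ }, { ω₁, ω₂, ω₄, ω₆ }, { ω₁, ω₂, ω₅, ω₆ }, { ω₁, ω₃, ω₄, ω₅ }, { ω₁, ω₃, ω₄, ω₆ }, { ω₁, ω₃, ω₅, ω₆ }, { ω₁, ω₄, ω₅, ω₆ }, { ω₂, ω₃, ω₄, ω₅ }, { ω₂, ω₃, ω₄, ω₆ }, { ω₂, ω₃, ω₅, ω₆ }, { ω₂, ω₄, ω₅, ω₆ }, { ω₃, ω₄, ω₅, ω₆ }, { ω₁, ω₂, ω₃, ω₄, ω₅ }, { ω₁, ω₂, ω₃, ω₄, ω₆ }, { ω₁, ω₂, ω₃, ω₅, ω₆ }, { ω₁, ω₂, ω₄, ω₅, ω₆ }, { ω₁, ω₃, ω₄, ω₅, ω₆ }, { ω₂, ω₃, ω₄, ω₅, ω₆ }, X }

Check:
Seed the family with 𝒞 together with ∅ and X: { {}, { ω₂, ω₆ }, { ω₃, ω₄ }, { ω₁, ω₂, ω₃ }, X }.
Round 1: 6 new —
  { ω₄, ω₅, ω₆ }  = { ω₁, ω₂, ω₃ }ᶜ
  { ω₁, ω₂, ω₃, ω₄ }  = { ω₃, ω₄ } ∪ { ω₁, ω₂, ω₃ }
  { ω₁, ω₂, ω₃, ω₆ }  = { ω₁, ω₂, ω₃ } ∪ { ω₂, ω₆ }
  { ω₁, ω₂, ω₅, ω₆ }  = { ω₃, ω₄ }ᶜ
  { ω₁, ω₃, ω₄, ω₅ }  = { ω₂, ω₆ }ᶜ
  { ω₂, ω₃, ω₄, ω₆ }  = { ω₃, ω₄ } ∪ { ω₂, ω₆ }
  |family| = 11
Round 2 (11 new):
  { ω₁, ω₅ }  = { ω₂, ω₃, ω₄, ω₆ }ᶜ
  { ω₄, ω₅ }  = { ω₁, ω₂, ω₃, ω₆ }ᶜ
  { ω₅, ω₆ }  = { ω₁, ω₂, ω₃, ω₄ }ᶜ
  { ω₂, ω₄, ω₅, ω₆ }  = { ω₂, ω₆ } ∪ { ω₄, ω₅, ω₆ }
  { ω₃, ω₄, ω₅, ω₆ }  = { ω₃, ω₄ } ∪ { ω₄, ω₅, ω₆ }
  { ω₁, ω₂, ω₃, ω₄, ω₅ }  = { ω₁, ω₂, ω₃ } ∪ { ω₁, ω₃, ω₄, ω₅ }
  { ω₁, ω₂, ω₃, ω₄, ω₆ }  = { ω₃, ω₄ } ∪ { ω₁, ω₂, ω₃, ω₆ }
  { ω₁, ω₂, ω₃, ω₅, ω₆ }  = { ω₁, ω₂, ω₃ } ∪ { ω₁, ω₂, ω₅, ω₆ }
  { ω₁, ω₂, ω₄, ω₅, ω₆ }  = { ω₄, ω₅, ω₆ } ∪ { ω₁, ω₂, ω₅, ω₆ }
  { ω₁, ω₃, ω₄, ω₅, ω₆ }  = { ω₁, ω₃, ω₄, ω₅ } ∪ { ω₄, ω₅, ω₆ }
  { ω₂, ω₃, ω₄, ω₅, ω₆ }  = { ω₂, ω₃, ω₄, ω₆ } ∪ { ω₄, ω₅, ω₆ }
  |family| = 22
Round 3: 14 new —
  { ω₁ }  = { ω₂, ω₃, ω₄, ω₅, ω₆ }ᶜ
  { ω₂ }  = { ω₁, ω₃, ω₄, ω₅, ω₆ }ᶜ
  { ω₃ }  = { ω₁, ω₂, ω₄, ω₅, ω₆ }ᶜ
  { ω₄ }  = { ω₁, ω₂, ω₃, ω₅, ω₆ }ᶜ
  { ω₅ }  = { ω₁, ω₂, ω₃, ω₄, ω₆ }ᶜ
  { ω₆ }  = { ω₁, ω₂, ω₃, ω₄, ω₅ }ᶜ
  { ω₁, ω₂ }  = { ω₃, ω₄, ω₅, ω₆ }ᶜ
  { ω₁, ω₃ }  = { ω₂, ω₄, ω₅, ω₆ }ᶜ
  { ω₁, ω₄, ω₅ }  = { ω₄, ω₅ } ∪ { ω₁, ω₅ }
  { ω₁, ω₅, ω₆ }  = { ω₅, ω₆ } ∪ { ω₁, ω₅ }
  { ω₂, ω₅, ω₆ }  = { ω₅, ω₆ } ∪ { ω₂, ω₆ }
  { ω₃, ω₄, ω₅ }  = { ω₃, ω₄ } ∪ { ω₄, ω₅ }
  { ω₁, ω₂, ω₃, ω₅ }  = { ω₁, ω₅ } ∪ { ω₁, ω₂, ω₃ }
  { ω₁, ω₄, ω₅, ω₆ }  = { ω₁, ω₅ } ∪ { ω₄, ω₅, ω₆ }
  |family| = 36
Round 4 (24 new):
  { ω₁, ω₄ }  = { ω₁ } ∪ { ω₄ }
  { ω₁, ω₆ }  = { ω₁ } ∪ { ω₆ }
  { ω₂, ω₃ }  = { ω₁, ω₄, ω₅, ω₆ }ᶜ
  { ω₂, ω₄ }  = { ω₂ } ∪ { ω₄ }
  { ω₂, ω₅ }  = { ω₂ } ∪ { ω₅ }
  { ω₃, ω₅ }  = { ω₅ } ∪ { ω₃ }
  { ω₃, ω₆ }  = { ω₆ } ∪ { ω₃ }
  { ω₄, ω₆ }  = { ω₁, ω₂, ω₃, ω₅ }ᶜ
  { ω₁, ω₂, ω₄ }  = { ω₁, ω₂ } ∪ { ω₄ }
  { ω₁, ω₂, ω₅ }  = { ω₁, ω₂ } ∪ { ω₅ }
  { ω₁, ω₂, ω₆ }  = { ω₃, ω₄, ω₅ }ᶜ
  { ω₁, ω₃, ω₄ }  = { ω₂, ω₅, ω₆ }ᶜ
  { ω₁, ω₃, ω₅ }  = { ω₅ } ∪ { ω₁, ω₃ }
  { ω₁, ω₃, ω₆ }  = { ω₆ } ∪ { ω₁, ω₃ }
  { ω₂, ω₃, ω₄ }  = { ω₁, ω₅, ω₆ }ᶜ
  { ω₂, ω₃, ω₆ }  = { ω₁, ω₄, ω₅ }ᶜ
  { ω₂, ω₄, ω₅ }  = { ω₂ } ∪ { ω₄, ω₅ }
  { ω₂, ω₄, ω₆ }  = { ω₂, ω₆ } ∪ { ω₄ }
  { ω₃, ω₄, ω₆ }  = { ω₃, ω₄ } ∪ { ω₆ }
  { ω₃, ω₅, ω₆ }  = { ω₅, ω₆ } ∪ { ω₃ }
  { ω₁, ω₂, ω₄, ω₅ }  = { ω₁, ω₄, ω₅ } ∪ { ω₁, ω₂ }
  { ω₁, ω₃, ω₅, ω₆ }  = { ω₅, ω₆ } ∪ { ω₁, ω₃ }
  { ω₂, ω₃, ω₄, ω₅ }  = { ω₃, ω₄, ω₅ } ∪ { ω₂ }
  { ω₂, ω₃, ω₅, ω₆ }  = { ω₂, ω₅, ω₆ } ∪ { ω₃ }
  |family| = 60
Round 5 adds 4:
  { ω₁, ω₄, ω₆ }  = { ω₁, ω₆ } ∪ { ω₁, ω₄ }
  { ω₂, ω₃, ω₅ }  = { ω₂, ω₅ } ∪ { ω₃, ω₅ }
  { ω₁, ω₂, ω₄, ω₆ }  = { ω₃, ω₅ }ᶜ
  { ω₁, ω₃, ω₄, ω₆ }  = { ω₂, ω₅ }ᶜ
  |family| = 64
Round 6 adds nothing — fixpoint reached.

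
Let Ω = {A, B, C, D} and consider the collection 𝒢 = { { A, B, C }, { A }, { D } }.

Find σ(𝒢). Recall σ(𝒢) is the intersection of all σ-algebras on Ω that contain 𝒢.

|σ(𝒢)| = 8.  σ(𝒢) = { ∅, { A }, { D }, { A, D }, { B, C }, { A, B, C }, { B, C, D }, Ω }

Check:
Initial family (5 sets): { ∅, { A }, { D }, { A, B, C }, Ω }.
Pass 1 adds 2:
  { A, D }  = { D } ∪ { A }
  { B, C, D }  = ᶜ of { A }
  — 7 sets.
Pass 2: +1 →
  { B, C }  = ᶜ of { A, D }
  — 8 sets.
Pass 3: no new sets; the family is a σ-algebra.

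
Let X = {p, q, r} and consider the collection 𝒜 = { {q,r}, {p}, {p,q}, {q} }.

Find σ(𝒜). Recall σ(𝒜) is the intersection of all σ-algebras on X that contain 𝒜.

Begin from { {}, {p}, {q}, {p,q}, {q,r}, X } (that is, 𝒜 plus ∅ and X).
Pass 1 (2 new):
  {r}  = X∖{p,q}
  {p,r}  = X∖{q}
  — 8 sets.
Pass 2: stable.

|σ(𝒜)| = 8.  σ(𝒜) = { {}, {p}, {q}, {r}, {p,q}, {p,r}, {q,r}, X }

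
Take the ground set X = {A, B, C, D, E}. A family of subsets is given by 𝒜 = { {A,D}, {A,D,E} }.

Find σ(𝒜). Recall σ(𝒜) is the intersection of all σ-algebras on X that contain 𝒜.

σ(𝒜) = { {}, {E}, {A,D}, {B,C}, {A,D,E}, {B,C,E}, {A,B,C,D}, X }

Working:
Initial family (4 sets): { {}, {A,D}, {A,D,E}, X }.
Round 1 (2 new):
  {B,C}  = {A,D,E}ᶜ
  {B,C,E}  = {A,D}ᶜ
  — 6 sets.
Round 2 adds 1:
  {A,B,C,D}  = {B,C} ∪ {A,D}
  — 7 sets.
Round 3: +1 →
  {E}  = {A,B,C,D}ᶜ
  — 8 sets.
Round 4: no new sets; the family is a σ-algebra.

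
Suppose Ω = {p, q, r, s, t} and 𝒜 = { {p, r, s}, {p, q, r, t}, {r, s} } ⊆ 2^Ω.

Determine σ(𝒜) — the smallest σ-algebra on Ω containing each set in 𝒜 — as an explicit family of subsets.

Take S₀ = 𝒜 ∪ {∅, Ω} = { {}, {r, s}, {p, r, s}, {p, q, r, t}, Ω }.
Pass 1: +3 →
  {s}  = {p, q, r, t}ᶜ
  {q, t}  = {p, r, s}ᶜ
  {p, q, t}  = {r, s}ᶜ
  — 8 sets.
Pass 2: +3 →
  {q, s, t}  = {s} ∪ {q, t}
  {p, q, s, t}  = {s} ∪ {p, q, t}
  {q, r, s, t}  = {q, t} ∪ {r, s}
  — 11 sets.
Pass 3 (3 new):
  {p}  = {q, r, s, t}ᶜ
  {r}  = {p, q, s, t}ᶜ
  {p, r}  = {q, s, t}ᶜ
  — 14 sets.
Pass 4: +2 →
  {p, s}  = {s} ∪ {p}
  {q, r, t}  = {r} ∪ {q, t}
  — 16 sets.
After Pass 5 the family is unchanged; done.

Hence σ(𝒜) has 16 members: { {}, {p}, {r}, {s}, {p, r}, {p, s}, {q, t}, {r, s}, {p, q, t}, {p, r, s}, {q, r, t}, {q, s, t}, {p, q, r, t}, {p, q, s, t}, {q, r, s, t}, Ω }.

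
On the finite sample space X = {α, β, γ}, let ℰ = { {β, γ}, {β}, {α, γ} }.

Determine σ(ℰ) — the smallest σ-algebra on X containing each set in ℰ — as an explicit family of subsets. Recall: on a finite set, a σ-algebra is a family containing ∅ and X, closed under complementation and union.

Start: ℰ ∪ {∅, X} = { ∅, {β}, {α, γ}, {β, γ}, X }.
Iteration 1: +1 →
  {α}  = complement {β, γ}
  |family| = 6
Iteration 2. New:
  {α, β}  = {β} ∪ {α}
  |family| = 7
Iteration 3: +1 →
  {γ}  = complement {α, β}
  |family| = 8
Iteration 4: no new sets; the family is a σ-algebra.

σ(ℰ) = { ∅, {α}, {β}, {γ}, {α, β}, {α, γ}, {β, γ}, X }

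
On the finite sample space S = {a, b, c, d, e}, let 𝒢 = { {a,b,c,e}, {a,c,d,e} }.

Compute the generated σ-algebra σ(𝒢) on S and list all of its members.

σ(𝒢) = { {}, {b}, {d}, {b,d}, {a,c,e}, {a,b,c,e}, {a,c,d,e}, S }

Check:
Seed the family with 𝒢 together with ∅ and S: { {}, {a,b,c,e}, {a,c,d,e}, S }.
Iteration 1: 2 new —
  {b}  = ᶜ of {a,c,d,e}
  {d}  = ᶜ of {a,b,c,e}
  |family| = 6
Iteration 2 adds 1:
  {b,d}  = {d} ∪ {b}
  |family| = 7
Iteration 3 (1 new):
  {a,c,e}  = ᶜ of {b,d}
  |family| = 8
Iteration 4: closed — nothing new.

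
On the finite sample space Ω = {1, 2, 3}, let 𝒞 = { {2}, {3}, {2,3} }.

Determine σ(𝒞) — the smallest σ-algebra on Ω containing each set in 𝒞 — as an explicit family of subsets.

Answer: σ(𝒞) = { {}, {1}, {2}, {3}, {1,2}, {1,3}, {2,3}, Ω }

Derivation:
Take S₀ = 𝒞 ∪ {∅, Ω} = { {}, {2}, {3}, {2,3}, Ω }.
Step 1 adds 3:
  {1}  = Ω∖{2,3}
  {1,2}  = Ω∖{3}
  {1,3}  = Ω∖{2}
  [8 total]
Step 2: no new sets; the family is a σ-algebra.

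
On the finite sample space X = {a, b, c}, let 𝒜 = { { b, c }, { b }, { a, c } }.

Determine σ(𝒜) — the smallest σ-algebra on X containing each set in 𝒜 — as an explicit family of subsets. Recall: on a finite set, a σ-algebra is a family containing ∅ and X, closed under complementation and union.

Begin from { {  }, { b }, { a, c }, { b, c }, X } (that is, 𝒜 plus ∅ and X).
Pass 1 (1 new):
  { a }  = X∖{ b, c }
Pass 2: 1 new —
  { a, b }  = { b } ∪ { a }
Pass 3 adds 1:
  { c }  = X∖{ a, b }
After Pass 4 the family is unchanged; done.

|σ(𝒜)| = 8.  σ(𝒜) = { {  }, { a }, { b }, { c }, { a, b }, { a, c }, { b, c }, X }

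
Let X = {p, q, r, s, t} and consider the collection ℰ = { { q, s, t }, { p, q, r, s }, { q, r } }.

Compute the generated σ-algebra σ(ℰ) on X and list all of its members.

Begin from { {  }, { q, r }, { q, s, t }, { p, q, r, s }, X } (that is, ℰ plus ∅ and X).
Pass 1 (4 new):
  { t }  = { p, q, r, s }ᶜ
  { p, r }  = { q, s, t }ᶜ
  { p, s, t }  = { q, r }ᶜ
  { q, r, s, t }  = { q, r } ∪ { q, s, t }
  (now 9)
Pass 2 (6 new):
  { p }  = { q, r, s, t }ᶜ
  { p, q, r }  = { q, r } ∪ { p, r }
  { p, r, t }  = { t } ∪ { p, r }
  { q, r, t }  = { t } ∪ { q, r }
  { p, q, s, t }  = { p, s, t } ∪ { q, s, t }
  { p, r, s, t }  = { p, s, t } ∪ { p, r }
  (now 15)
Pass 3: 7 new —
  { q }  = { p, r, s, t }ᶜ
  { r }  = { p, q, s, t }ᶜ
  { p, s }  = { q, r, t }ᶜ
  { p, t }  = { t } ∪ { p }
  { q, s }  = { p, r, t }ᶜ
  { s, t }  = { p, q, r }ᶜ
  { p, q, r, t }  = { q, r, t } ∪ { p, q, r }
  (now 22)
Pass 4 (9 new):
  { s }  = { p, q, r, t }ᶜ
  { p, q }  = { q } ∪ { p }
  { q, t }  = { q } ∪ { t }
  { r, t }  = { t } ∪ { r }
  { p, q, s }  = { q } ∪ { p, s }
  { p, q, t }  = { q } ∪ { p, t }
  { p, r, s }  = { p, s } ∪ { p, r }
  { q, r, s }  = { p, t }ᶜ
  { r, s, t }  = { s, t } ∪ { r }
  (now 31)
Pass 5 adds 1:
  { r, s }  = { p, q, t }ᶜ
  (now 32)
Pass 6: no new sets; the family is a σ-algebra.

Therefore σ(ℰ) = { {  }, { p }, { q }, { r }, { s }, { t }, { p, q }, { p, r }, { p, s }, { p, t }, { q, r }, { q, s }, { q, t }, { r, s }, { r, t }, { s, t }, { p, q, r }, { p, q, s }, { p, q, t }, { p, r, s }, { p, r, t }, { p, s, t }, { q, r, s }, { q, r, t }, { q, s, t }, { r, s, t }, { p, q, r, s }, { p, q, r, t }, { p, q, s, t }, { p, r, s, t }, { q, r, s, t }, X } (|σ(ℰ)| = 32).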